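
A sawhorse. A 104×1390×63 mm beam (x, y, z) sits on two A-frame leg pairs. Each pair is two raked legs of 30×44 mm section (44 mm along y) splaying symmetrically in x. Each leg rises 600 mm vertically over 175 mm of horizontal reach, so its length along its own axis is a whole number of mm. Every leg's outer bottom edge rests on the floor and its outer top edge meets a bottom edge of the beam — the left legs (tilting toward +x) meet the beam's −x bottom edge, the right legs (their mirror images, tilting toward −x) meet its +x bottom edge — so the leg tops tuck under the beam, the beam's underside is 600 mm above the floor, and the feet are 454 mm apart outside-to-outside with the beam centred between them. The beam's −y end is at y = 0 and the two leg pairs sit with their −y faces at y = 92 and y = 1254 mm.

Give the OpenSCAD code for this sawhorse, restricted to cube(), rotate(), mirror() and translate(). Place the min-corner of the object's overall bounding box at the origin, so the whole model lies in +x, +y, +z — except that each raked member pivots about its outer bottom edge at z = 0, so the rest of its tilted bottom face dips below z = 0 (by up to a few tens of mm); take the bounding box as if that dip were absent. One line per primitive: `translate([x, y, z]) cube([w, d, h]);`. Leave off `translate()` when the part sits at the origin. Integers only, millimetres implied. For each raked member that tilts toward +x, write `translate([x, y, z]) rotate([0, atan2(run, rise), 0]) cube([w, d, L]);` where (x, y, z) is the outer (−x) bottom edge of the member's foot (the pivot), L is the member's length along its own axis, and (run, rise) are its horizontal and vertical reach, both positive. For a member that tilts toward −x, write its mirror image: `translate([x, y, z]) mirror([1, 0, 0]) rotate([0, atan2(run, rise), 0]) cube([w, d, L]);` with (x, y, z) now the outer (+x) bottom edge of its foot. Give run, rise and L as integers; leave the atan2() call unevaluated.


translate([175, 0, 600]) cube([104, 1390, 63]);
translate([0, 92, 0]) rotate([0, atan2(175, 600), 0]) cube([30, 44, 625]);
translate([454, 92, 0]) mirror([1, 0, 0]) rotate([0, atan2(175, 600), 0]) cube([30, 44, 625]);
translate([0, 1254, 0]) rotate([0, atan2(175, 600), 0]) cube([30, 44, 625]);
translate([454, 1254, 0]) mirror([1, 0, 0]) rotate([0, atan2(175, 600), 0]) cube([30, 44, 625]);


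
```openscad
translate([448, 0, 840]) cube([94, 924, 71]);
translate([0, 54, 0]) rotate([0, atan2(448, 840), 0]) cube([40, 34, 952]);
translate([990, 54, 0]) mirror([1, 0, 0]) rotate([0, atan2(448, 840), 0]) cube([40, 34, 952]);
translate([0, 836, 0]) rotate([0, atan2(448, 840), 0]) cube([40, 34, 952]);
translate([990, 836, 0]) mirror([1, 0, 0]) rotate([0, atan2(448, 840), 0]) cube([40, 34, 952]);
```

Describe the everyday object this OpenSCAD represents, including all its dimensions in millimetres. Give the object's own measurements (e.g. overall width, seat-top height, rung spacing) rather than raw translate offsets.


A sawhorse. A 94×924×71 mm beam (x, y, z) sits on two A-frame leg pairs. Each pair is two raked legs of 40×34 mm section (34 mm along y) splaying symmetrically in x. Each leg rises 840 mm vertically over 448 mm of horizontal reach and is 952 mm long along its own axis. Every leg's outer bottom edge rests on the floor and its outer top edge meets a bottom edge of the beam — the left legs (tilting toward +x) meet the beam's −x bottom edge, the right legs (their mirror images, tilting toward −x) meet its +x bottom edge — so the leg tops tuck under the beam, the beam's underside is 840 mm above the floor, and the feet are 990 mm apart outside-to-outside with the beam centred between them. The two leg pairs are set in 54 mm from either end of the beam.


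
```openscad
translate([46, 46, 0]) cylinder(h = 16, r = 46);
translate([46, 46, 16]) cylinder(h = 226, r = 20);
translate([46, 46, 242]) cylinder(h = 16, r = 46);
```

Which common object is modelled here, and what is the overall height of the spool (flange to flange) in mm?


A spool. The overall height is 258 mm.

Three coaxial cylinders, large–small–large — a spool. Two 16 mm flanges and a 226 mm core give 16 + 226 + 16 = 258 mm.


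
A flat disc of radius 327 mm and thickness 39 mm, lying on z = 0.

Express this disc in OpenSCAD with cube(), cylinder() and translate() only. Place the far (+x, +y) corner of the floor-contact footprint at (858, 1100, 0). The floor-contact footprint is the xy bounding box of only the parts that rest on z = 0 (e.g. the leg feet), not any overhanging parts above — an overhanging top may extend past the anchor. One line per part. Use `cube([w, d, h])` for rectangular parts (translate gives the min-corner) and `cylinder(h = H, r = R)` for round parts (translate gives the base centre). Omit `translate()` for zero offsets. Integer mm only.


translate([531, 773, 0]) cylinder(h = 39, r = 327);


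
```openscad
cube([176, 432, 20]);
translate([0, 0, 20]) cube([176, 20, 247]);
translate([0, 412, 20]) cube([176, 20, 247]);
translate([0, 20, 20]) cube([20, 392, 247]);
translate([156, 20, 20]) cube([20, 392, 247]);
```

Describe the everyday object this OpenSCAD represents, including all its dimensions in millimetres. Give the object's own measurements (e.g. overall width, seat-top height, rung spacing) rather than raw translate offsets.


An open-topped rectangular box: outside dimensions 176×432×267 mm, with a uniform wall and base thickness of 20 mm. The base is a full 176×432 slab on the floor; four walls sit on top of the base. The front and back walls (the −y and +y sides) span the full width; the two side walls fit between them.


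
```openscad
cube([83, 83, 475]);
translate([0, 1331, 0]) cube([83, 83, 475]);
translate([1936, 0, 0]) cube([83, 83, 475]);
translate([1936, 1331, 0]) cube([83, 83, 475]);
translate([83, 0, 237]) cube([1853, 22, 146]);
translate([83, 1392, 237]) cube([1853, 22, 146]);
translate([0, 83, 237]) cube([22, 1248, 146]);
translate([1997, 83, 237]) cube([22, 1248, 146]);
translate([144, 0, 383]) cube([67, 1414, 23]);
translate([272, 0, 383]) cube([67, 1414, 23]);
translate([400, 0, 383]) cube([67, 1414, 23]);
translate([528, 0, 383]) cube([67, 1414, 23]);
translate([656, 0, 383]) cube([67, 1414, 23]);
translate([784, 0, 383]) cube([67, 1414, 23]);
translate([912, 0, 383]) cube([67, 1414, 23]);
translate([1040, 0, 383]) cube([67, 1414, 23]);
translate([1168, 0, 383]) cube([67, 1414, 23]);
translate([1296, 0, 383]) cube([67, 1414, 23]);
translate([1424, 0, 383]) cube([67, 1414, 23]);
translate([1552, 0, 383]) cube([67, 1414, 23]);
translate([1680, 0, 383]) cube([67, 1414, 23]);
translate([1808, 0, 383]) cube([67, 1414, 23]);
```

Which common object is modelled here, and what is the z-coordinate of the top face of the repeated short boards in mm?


A bed frame. The slat-top height is 406 mm.

Four posts, four rails, and a row of slats — a bed frame. Slats sit on the rails at z = 237 + 146 = 383; with slat thickness 23, the top is 406 mm.


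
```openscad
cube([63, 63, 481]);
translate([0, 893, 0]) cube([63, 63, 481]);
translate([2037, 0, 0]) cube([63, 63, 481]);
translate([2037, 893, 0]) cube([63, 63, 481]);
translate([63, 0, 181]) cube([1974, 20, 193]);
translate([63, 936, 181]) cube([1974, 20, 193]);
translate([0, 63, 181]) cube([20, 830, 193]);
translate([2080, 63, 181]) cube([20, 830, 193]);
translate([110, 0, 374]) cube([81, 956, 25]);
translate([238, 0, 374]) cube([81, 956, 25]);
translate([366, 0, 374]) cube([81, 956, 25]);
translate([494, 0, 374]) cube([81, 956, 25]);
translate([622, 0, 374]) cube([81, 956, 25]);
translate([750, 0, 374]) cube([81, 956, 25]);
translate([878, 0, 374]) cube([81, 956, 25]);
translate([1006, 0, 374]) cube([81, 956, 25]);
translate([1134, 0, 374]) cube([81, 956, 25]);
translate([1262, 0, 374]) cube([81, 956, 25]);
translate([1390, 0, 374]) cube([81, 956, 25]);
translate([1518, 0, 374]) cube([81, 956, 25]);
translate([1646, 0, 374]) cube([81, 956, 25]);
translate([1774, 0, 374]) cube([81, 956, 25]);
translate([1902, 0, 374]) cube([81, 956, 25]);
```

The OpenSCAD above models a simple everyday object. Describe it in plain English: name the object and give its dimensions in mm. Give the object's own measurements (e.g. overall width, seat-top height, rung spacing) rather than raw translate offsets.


A bed frame 2100 mm long (x) by 956 mm wide (y). Four 63×63 mm corner posts, 481 mm tall, at the corners of the footprint. Four rails of 20 mm thickness and 193 mm height run between adjacent posts with their undersides at z = 181 mm, their outer faces flush with the outside of the frame (the two x-running rails run between the posts' inner faces; the two y-running rails run between the posts' inner faces). 15 slats, each 81 mm wide (x) and 25 mm thick, lie across the top of the two x-running rails, running the full 956 mm width of the frame in y; along x they sit between the end posts with a 47 mm gap after the −x posts and between neighbouring slats, leaving 54 mm before the +x posts.


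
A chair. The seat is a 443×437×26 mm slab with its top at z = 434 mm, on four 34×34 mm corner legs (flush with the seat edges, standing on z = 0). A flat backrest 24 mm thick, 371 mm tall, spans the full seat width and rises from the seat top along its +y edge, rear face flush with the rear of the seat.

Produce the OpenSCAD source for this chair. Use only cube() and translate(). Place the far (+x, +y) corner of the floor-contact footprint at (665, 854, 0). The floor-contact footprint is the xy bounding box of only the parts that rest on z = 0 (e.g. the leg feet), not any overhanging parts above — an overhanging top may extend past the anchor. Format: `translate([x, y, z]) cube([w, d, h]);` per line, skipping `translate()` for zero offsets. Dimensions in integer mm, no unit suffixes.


translate([222, 417, 408]) cube([443, 437, 26]);
translate([222, 417, 0]) cube([34, 34, 408]);
translate([631, 417, 0]) cube([34, 34, 408]);
translate([222, 820, 0]) cube([34, 34, 408]);
translate([631, 820, 0]) cube([34, 34, 408]);
translate([222, 830, 434]) cube([443, 24, 371]);


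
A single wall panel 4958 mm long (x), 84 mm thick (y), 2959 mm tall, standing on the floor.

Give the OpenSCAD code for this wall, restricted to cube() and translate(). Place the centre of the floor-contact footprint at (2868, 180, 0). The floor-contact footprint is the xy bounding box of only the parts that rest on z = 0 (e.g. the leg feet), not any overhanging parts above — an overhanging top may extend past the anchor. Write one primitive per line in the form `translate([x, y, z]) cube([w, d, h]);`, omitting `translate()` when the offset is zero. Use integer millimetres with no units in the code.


translate([389, 138, 0]) cube([4958, 84, 2959]);


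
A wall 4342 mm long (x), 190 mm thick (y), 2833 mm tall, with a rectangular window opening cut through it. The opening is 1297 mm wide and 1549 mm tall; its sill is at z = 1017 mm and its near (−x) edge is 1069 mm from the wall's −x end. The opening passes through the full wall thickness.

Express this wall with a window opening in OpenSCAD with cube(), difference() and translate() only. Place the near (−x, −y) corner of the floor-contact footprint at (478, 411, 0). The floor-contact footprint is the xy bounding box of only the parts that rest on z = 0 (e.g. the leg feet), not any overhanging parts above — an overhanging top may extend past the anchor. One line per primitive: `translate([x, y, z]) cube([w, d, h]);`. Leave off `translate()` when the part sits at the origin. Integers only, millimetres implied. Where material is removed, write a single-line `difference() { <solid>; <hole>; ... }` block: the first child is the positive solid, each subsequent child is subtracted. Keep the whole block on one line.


difference() { translate([478, 411, 0]) cube([4342, 190, 2833]); translate([1547, 411, 1017]) cube([1297, 190, 1549]); }


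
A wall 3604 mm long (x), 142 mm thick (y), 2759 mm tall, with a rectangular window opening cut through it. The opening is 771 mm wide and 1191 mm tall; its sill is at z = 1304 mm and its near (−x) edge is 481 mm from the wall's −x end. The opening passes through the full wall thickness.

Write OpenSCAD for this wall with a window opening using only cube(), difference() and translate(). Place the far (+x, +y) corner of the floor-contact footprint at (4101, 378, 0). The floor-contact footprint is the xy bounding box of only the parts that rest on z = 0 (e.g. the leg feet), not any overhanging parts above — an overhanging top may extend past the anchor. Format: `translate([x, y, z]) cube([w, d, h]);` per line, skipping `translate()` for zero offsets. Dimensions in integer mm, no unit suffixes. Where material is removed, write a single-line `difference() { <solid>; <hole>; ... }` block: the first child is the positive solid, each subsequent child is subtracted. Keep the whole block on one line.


difference() { translate([497, 236, 0]) cube([3604, 142, 2759]); translate([978, 236, 1304]) cube([771, 142, 1191]); }


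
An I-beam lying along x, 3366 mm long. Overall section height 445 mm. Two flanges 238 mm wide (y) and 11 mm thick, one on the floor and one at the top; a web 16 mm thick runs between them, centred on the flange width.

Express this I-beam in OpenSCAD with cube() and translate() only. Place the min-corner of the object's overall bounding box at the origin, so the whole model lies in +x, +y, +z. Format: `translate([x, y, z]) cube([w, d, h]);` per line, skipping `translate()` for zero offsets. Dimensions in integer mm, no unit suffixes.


cube([3366, 238, 11]);
translate([0, 111, 11]) cube([3366, 16, 423]);
translate([0, 0, 434]) cube([3366, 238, 11]);


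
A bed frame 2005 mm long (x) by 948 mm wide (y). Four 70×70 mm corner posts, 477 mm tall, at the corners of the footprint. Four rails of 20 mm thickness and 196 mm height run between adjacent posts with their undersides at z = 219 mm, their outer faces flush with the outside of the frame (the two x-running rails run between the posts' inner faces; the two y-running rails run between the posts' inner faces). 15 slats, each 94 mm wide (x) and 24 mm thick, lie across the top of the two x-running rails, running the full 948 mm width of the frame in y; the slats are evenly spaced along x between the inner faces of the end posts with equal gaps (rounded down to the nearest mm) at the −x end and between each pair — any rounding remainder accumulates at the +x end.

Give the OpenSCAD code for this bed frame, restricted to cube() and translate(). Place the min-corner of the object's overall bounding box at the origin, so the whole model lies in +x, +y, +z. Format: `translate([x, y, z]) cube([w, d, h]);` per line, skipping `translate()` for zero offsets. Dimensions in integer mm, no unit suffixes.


cube([70, 70, 477]);
translate([0, 878, 0]) cube([70, 70, 477]);
translate([1935, 0, 0]) cube([70, 70, 477]);
translate([1935, 878, 0]) cube([70, 70, 477]);
translate([70, 0, 219]) cube([1865, 20, 196]);
translate([70, 928, 219]) cube([1865, 20, 196]);
translate([0, 70, 219]) cube([20, 808, 196]);
translate([1985, 70, 219]) cube([20, 808, 196]);
translate([98, 0, 415]) cube([94, 948, 24]);
translate([220, 0, 415]) cube([94, 948, 24]);
translate([342, 0, 415]) cube([94, 948, 24]);
translate([464, 0, 415]) cube([94, 948, 24]);
translate([586, 0, 415]) cube([94, 948, 24]);
translate([708, 0, 415]) cube([94, 948, 24]);
translate([830, 0, 415]) cube([94, 948, 24]);
translate([952, 0, 415]) cube([94, 948, 24]);
translate([1074, 0, 415]) cube([94, 948, 24]);
translate([1196, 0, 415]) cube([94, 948, 24]);
translate([1318, 0, 415]) cube([94, 948, 24]);
translate([1440, 0, 415]) cube([94, 948, 24]);
translate([1562, 0, 415]) cube([94, 948, 24]);
translate([1684, 0, 415]) cube([94, 948, 24]);
translate([1806, 0, 415]) cube([94, 948, 24]);


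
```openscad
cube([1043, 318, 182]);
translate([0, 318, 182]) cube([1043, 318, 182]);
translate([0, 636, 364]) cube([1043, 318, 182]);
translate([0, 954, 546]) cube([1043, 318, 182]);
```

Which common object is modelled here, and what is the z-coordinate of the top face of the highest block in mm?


A staircase. The total rise is 728 mm.

4 identical blocks, each offset up and back from the previous — a staircase. Each step is 182 mm tall and there are 4 of them, so the total rise is 4 × 182 = 728 mm.


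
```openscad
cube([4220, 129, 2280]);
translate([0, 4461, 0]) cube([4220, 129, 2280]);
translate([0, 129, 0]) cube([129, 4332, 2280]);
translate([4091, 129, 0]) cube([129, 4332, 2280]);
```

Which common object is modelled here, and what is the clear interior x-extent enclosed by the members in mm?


A house (or room) frame. The interior width is 3962 mm.

Four 2280 mm walls enclosing a rectangle with no floor or roof — a room or house frame. Outside width is 4220 mm and wall thickness is 129 mm, so the interior width is 4220 − 2 × 129 = 3962 mm.


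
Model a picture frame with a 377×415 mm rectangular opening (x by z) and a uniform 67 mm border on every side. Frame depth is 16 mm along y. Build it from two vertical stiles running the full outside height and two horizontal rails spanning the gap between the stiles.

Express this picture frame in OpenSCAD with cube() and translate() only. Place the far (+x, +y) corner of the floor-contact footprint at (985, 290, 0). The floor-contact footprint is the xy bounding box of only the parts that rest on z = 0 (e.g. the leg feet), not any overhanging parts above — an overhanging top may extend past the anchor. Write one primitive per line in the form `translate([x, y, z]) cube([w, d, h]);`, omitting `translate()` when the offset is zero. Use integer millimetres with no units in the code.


translate([474, 274, 0]) cube([67, 16, 549]);
translate([918, 274, 0]) cube([67, 16, 549]);
translate([541, 274, 0]) cube([377, 16, 67]);
translate([541, 274, 482]) cube([377, 16, 67]);


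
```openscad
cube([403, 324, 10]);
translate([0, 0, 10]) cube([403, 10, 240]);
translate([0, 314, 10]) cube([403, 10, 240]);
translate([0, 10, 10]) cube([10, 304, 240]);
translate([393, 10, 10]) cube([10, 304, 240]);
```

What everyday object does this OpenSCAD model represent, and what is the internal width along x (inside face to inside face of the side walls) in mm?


An open box. The internal width is 383 mm.

A 403×324 base slab with four walls standing on it — an open box. The base is 403 mm wide and the walls are 10 mm thick, so the internal width is 403 − 2 × 10 = 383 mm.


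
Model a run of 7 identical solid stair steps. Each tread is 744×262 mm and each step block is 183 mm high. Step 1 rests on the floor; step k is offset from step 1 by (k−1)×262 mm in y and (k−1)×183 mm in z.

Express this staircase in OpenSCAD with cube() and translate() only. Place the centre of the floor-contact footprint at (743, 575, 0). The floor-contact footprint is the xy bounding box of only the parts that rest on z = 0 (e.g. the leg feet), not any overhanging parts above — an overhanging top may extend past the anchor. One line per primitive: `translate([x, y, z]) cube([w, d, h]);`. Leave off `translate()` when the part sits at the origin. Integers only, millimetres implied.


translate([371, 444, 0]) cube([744, 262, 183]);
translate([371, 706, 183]) cube([744, 262, 183]);
translate([371, 968, 366]) cube([744, 262, 183]);
translate([371, 1230, 549]) cube([744, 262, 183]);
translate([371, 1492, 732]) cube([744, 262, 183]);
translate([371, 1754, 915]) cube([744, 262, 183]);
translate([371, 2016, 1098]) cube([744, 262, 183]);


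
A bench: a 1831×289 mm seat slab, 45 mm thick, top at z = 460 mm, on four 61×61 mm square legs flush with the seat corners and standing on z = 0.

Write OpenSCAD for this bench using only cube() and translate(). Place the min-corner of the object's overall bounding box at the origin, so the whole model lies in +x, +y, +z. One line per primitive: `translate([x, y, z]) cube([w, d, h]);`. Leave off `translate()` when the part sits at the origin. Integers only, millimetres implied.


translate([0, 0, 415]) cube([1831, 289, 45]);
cube([61, 61, 415]);
translate([0, 228, 0]) cube([61, 61, 415]);
translate([1770, 0, 0]) cube([61, 61, 415]);
translate([1770, 228, 0]) cube([61, 61, 415]);


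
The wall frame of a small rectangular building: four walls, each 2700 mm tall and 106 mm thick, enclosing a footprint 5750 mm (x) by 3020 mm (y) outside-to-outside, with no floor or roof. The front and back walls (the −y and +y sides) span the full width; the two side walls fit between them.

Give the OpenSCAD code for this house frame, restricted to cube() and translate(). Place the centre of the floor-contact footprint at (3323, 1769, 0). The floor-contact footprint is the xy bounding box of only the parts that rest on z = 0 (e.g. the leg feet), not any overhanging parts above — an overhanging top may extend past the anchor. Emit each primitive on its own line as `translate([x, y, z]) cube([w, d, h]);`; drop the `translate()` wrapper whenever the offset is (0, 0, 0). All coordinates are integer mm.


translate([448, 259, 0]) cube([5750, 106, 2700]);
translate([448, 3173, 0]) cube([5750, 106, 2700]);
translate([448, 365, 0]) cube([106, 2808, 2700]);
translate([6092, 365, 0]) cube([106, 2808, 2700]);


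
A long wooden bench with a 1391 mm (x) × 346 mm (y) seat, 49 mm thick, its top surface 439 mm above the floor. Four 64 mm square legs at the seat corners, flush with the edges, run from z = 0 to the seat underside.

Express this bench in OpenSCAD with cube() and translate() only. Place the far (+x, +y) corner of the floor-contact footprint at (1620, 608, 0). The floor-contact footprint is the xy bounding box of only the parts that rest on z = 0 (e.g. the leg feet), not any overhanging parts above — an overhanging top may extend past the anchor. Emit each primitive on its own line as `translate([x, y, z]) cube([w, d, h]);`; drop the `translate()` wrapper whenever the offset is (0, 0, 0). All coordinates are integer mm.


// leg_h = 439 − 49 = 390
translate([229, 262, 390]) cube([1391, 346, 49]);
translate([229, 262, 0]) cube([64, 64, 390]);
translate([229, 544, 0]) cube([64, 64, 390]);
translate([1556, 262, 0]) cube([64, 64, 390]);
translate([1556, 544, 0]) cube([64, 64, 390]);


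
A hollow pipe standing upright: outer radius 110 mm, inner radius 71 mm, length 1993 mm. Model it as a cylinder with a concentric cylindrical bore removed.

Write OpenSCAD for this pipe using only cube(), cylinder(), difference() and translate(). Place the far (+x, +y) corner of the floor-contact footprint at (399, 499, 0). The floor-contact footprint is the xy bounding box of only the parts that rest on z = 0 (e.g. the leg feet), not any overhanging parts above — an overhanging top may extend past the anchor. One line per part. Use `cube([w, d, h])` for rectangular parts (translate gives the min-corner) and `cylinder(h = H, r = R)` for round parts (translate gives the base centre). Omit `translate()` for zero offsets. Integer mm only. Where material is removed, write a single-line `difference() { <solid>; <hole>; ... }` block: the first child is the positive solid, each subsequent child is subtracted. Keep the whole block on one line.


difference() { translate([289, 389, 0]) cylinder(h = 1993, r = 110); translate([289, 389, 0]) cylinder(h = 1993, r = 71); }


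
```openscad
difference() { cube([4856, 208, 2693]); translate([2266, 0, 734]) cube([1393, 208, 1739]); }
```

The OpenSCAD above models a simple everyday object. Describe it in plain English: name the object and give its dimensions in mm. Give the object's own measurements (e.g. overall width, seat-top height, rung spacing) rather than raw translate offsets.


A wall 4856 mm long (x), 208 mm thick (y), 2693 mm tall, with a rectangular window opening cut through it. The opening is 1393 mm wide and 1739 mm tall; its sill is at z = 734 mm and its near (−x) edge is 2266 mm from the wall's −x end. The opening passes through the full wall thickness.


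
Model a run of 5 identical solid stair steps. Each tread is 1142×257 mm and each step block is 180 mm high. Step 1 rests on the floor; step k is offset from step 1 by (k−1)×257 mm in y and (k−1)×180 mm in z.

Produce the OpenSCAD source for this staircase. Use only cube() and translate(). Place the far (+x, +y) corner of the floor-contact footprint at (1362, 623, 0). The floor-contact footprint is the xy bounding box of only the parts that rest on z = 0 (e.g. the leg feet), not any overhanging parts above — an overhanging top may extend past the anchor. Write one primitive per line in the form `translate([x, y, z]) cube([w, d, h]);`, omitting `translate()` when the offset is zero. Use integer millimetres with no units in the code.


translate([220, 366, 0]) cube([1142, 257, 180]);
translate([220, 623, 180]) cube([1142, 257, 180]);
translate([220, 880, 360]) cube([1142, 257, 180]);
translate([220, 1137, 540]) cube([1142, 257, 180]);
translate([220, 1394, 720]) cube([1142, 257, 180]);


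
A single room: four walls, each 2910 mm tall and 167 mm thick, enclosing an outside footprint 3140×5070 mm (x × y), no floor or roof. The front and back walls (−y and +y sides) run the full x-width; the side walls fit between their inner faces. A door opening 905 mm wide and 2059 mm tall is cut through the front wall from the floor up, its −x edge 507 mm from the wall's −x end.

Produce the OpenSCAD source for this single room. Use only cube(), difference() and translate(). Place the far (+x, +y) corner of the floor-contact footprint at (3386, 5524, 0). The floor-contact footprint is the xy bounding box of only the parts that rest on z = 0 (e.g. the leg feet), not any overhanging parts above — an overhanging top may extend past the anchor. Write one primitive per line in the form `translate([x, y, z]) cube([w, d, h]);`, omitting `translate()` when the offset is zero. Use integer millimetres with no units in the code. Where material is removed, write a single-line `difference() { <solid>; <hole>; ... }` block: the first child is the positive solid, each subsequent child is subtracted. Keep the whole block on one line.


difference() { translate([246, 454, 0]) cube([3140, 167, 2910]); translate([753, 454, 0]) cube([905, 167, 2059]); }
translate([246, 5357, 0]) cube([3140, 167, 2910]);
translate([246, 621, 0]) cube([167, 4736, 2910]);
translate([3219, 621, 0]) cube([167, 4736, 2910]);


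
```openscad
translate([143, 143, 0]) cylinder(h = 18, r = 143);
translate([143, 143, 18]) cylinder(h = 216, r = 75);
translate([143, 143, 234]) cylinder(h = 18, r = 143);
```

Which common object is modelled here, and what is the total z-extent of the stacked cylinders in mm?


A spool. The overall height is 252 mm.

Three coaxial cylinders, large–small–large — a spool. Two 18 mm flanges and a 216 mm core give 18 + 216 + 18 = 252 mm.


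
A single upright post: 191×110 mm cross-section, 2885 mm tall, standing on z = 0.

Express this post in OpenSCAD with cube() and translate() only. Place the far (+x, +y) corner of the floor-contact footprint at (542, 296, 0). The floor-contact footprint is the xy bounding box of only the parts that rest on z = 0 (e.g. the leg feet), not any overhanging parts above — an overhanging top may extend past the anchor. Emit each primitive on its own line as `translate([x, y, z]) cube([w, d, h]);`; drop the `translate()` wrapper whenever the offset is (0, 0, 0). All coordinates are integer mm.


translate([351, 186, 0]) cube([191, 110, 2885]);


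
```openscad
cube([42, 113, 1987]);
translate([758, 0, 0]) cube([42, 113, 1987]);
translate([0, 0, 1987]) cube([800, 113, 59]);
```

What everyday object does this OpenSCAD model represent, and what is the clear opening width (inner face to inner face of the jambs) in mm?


A door frame. The clear opening width is 716 mm.

Two 1987 mm tall posts with a header on top — a door frame. The left jamb is 42 mm wide at x = 0; the right jamb starts at x = 758. The clear opening is 758 − 42 = 716 mm.


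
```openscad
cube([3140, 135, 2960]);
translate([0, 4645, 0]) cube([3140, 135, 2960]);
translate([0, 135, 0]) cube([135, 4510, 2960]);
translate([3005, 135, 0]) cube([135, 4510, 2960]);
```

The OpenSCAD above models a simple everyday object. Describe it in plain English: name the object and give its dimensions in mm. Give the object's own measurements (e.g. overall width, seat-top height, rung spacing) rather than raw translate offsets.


The wall frame of a small rectangular building: four walls, each 2960 mm tall and 135 mm thick, enclosing a footprint 3140 mm (x) by 4780 mm (y) outside-to-outside, with no floor or roof. The front and back walls (the −y and +y sides) span the full width; the two side walls fit between them.


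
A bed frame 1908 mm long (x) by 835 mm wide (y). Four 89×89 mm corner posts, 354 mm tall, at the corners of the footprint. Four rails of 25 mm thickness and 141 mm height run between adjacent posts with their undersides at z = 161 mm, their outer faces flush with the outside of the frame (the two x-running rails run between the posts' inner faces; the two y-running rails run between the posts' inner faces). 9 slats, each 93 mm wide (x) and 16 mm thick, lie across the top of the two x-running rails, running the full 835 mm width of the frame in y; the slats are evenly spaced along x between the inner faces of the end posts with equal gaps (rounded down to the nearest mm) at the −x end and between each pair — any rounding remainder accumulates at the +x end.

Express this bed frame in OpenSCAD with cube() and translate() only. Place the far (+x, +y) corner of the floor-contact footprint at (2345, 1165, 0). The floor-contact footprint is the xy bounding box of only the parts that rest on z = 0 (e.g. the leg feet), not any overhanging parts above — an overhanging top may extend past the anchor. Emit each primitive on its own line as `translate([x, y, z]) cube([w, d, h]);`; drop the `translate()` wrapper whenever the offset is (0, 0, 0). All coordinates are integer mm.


translate([437, 330, 0]) cube([89, 89, 354]);
translate([437, 1076, 0]) cube([89, 89, 354]);
translate([2256, 330, 0]) cube([89, 89, 354]);
translate([2256, 1076, 0]) cube([89, 89, 354]);
translate([526, 330, 161]) cube([1730, 25, 141]);
translate([526, 1140, 161]) cube([1730, 25, 141]);
translate([437, 419, 161]) cube([25, 657, 141]);
translate([2320, 419, 161]) cube([25, 657, 141]);
translate([615, 330, 302]) cube([93, 835, 16]);
translate([797, 330, 302]) cube([93, 835, 16]);
translate([979, 330, 302]) cube([93, 835, 16]);
translate([1161, 330, 302]) cube([93, 835, 16]);
translate([1343, 330, 302]) cube([93, 835, 16]);
translate([1525, 330, 302]) cube([93, 835, 16]);
translate([1707, 330, 302]) cube([93, 835, 16]);
translate([1889, 330, 302]) cube([93, 835, 16]);
translate([2071, 330, 302]) cube([93, 835, 16]);


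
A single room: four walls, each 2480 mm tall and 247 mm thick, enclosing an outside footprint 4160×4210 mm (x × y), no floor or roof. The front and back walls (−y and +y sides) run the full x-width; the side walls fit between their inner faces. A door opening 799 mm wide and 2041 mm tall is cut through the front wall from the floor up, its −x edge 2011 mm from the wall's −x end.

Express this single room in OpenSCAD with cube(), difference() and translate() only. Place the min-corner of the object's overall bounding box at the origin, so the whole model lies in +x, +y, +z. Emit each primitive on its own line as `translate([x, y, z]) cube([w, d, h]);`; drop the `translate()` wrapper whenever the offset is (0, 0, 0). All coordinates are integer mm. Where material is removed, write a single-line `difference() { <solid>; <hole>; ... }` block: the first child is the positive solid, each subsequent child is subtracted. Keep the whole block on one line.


difference() { cube([4160, 247, 2480]); translate([2011, 0, 0]) cube([799, 247, 2041]); }
translate([0, 3963, 0]) cube([4160, 247, 2480]);
translate([0, 247, 0]) cube([247, 3716, 2480]);
translate([3913, 247, 0]) cube([247, 3716, 2480]);


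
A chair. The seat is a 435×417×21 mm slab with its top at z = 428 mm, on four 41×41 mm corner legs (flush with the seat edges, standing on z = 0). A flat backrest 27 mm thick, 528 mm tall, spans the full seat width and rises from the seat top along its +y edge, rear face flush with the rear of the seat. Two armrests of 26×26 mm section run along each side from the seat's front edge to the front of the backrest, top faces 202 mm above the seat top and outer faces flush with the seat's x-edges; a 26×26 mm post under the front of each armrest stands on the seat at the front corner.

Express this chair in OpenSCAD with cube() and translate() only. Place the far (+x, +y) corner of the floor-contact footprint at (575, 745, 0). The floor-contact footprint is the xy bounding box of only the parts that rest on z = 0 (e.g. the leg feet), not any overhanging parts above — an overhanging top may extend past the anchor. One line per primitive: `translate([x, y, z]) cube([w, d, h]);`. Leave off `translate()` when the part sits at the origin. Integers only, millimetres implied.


translate([140, 328, 407]) cube([435, 417, 21]);
translate([140, 328, 0]) cube([41, 41, 407]);
translate([534, 328, 0]) cube([41, 41, 407]);
translate([140, 704, 0]) cube([41, 41, 407]);
translate([534, 704, 0]) cube([41, 41, 407]);
translate([140, 718, 428]) cube([435, 27, 528]);
translate([140, 328, 604]) cube([26, 390, 26]);
translate([549, 328, 604]) cube([26, 390, 26]);
translate([140, 328, 428]) cube([26, 26, 176]);
translate([549, 328, 428]) cube([26, 26, 176]);


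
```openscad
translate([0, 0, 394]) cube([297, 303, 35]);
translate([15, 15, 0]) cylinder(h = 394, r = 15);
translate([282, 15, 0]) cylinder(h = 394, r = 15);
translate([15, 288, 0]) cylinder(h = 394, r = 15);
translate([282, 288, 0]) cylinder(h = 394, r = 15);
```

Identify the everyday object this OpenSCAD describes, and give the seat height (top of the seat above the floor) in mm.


A stool. The seat height is 429 mm.

A 297×303×35 slab at z = 394 on four corner cylinders — a stool. The seat top is 394 + 35 = 429 mm.


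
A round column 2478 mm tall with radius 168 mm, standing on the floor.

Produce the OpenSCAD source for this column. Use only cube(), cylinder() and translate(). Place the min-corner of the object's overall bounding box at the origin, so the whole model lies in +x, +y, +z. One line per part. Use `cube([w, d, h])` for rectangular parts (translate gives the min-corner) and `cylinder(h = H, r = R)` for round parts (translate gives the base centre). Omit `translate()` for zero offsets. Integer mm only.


translate([168, 168, 0]) cylinder(h = 2478, r = 168);


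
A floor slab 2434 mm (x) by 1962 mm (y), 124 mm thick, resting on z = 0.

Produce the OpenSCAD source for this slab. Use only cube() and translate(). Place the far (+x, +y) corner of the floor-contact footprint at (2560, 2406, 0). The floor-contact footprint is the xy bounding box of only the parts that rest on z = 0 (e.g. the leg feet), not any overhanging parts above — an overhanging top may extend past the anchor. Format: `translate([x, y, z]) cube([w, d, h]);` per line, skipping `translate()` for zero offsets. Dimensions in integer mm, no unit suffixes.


translate([126, 444, 0]) cube([2434, 1962, 124]);


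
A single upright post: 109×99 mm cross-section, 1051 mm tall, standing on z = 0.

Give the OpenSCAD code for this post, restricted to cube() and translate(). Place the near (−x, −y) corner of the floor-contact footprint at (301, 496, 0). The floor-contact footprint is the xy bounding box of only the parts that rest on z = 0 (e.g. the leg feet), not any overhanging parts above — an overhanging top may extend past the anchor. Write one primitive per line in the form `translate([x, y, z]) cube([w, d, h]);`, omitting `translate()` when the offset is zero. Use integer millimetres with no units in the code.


translate([301, 496, 0]) cube([109, 99, 1051]);


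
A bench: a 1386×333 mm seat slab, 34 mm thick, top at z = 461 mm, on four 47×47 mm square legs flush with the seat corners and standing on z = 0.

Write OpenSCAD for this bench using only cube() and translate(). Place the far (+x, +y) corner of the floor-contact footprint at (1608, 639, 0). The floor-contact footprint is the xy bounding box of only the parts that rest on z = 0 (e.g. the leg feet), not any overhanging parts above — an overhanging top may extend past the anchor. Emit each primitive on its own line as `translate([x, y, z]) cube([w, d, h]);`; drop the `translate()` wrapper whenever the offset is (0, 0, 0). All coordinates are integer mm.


// leg_h = 461 − 34 = 427
translate([222, 306, 427]) cube([1386, 333, 34]);
translate([222, 306, 0]) cube([47, 47, 427]);
translate([222, 592, 0]) cube([47, 47, 427]);
translate([1561, 306, 0]) cube([47, 47, 427]);
translate([1561, 592, 0]) cube([47, 47, 427]);


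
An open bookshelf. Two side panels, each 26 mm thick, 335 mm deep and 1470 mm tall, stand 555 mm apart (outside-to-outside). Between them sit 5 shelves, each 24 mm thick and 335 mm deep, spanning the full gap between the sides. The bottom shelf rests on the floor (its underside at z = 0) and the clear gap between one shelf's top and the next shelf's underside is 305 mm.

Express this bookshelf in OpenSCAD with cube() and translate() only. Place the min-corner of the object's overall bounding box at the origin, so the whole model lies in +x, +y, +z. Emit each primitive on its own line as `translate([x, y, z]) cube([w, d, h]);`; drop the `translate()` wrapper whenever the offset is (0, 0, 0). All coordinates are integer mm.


cube([26, 335, 1470]);
translate([529, 0, 0]) cube([26, 335, 1470]);
translate([26, 0, 0]) cube([503, 335, 24]);
translate([26, 0, 329]) cube([503, 335, 24]);
translate([26, 0, 658]) cube([503, 335, 24]);
translate([26, 0, 987]) cube([503, 335, 24]);
translate([26, 0, 1316]) cube([503, 335, 24]);


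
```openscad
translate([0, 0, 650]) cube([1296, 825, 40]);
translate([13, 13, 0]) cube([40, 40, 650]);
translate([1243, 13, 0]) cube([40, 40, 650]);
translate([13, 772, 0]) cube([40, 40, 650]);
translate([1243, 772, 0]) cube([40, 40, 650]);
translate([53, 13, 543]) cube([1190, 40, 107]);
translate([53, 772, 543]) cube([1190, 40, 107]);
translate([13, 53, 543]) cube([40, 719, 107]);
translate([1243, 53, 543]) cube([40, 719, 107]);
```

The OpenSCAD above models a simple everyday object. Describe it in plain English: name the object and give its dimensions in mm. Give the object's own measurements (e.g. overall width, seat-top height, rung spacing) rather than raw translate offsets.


A rectangular dining table. The top is 1296×825×40 mm with its upper surface at z = 690 mm. It stands on four 40×40 mm square legs, each inset 13 mm from the nearest pair of top edges, running from the floor to the underside of the top. Four apron rails, 40 mm thick and 107 mm tall, run between adjacent legs with their top edges flush with the underside of the top and their outer faces flush with the legs' outer faces.


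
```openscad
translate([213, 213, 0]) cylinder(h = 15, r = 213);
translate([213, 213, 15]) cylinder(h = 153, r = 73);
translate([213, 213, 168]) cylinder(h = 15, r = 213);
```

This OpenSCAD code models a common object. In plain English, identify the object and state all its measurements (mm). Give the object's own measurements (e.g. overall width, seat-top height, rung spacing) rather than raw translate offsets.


A spool: two coaxial disc flanges of radius 213 mm and thickness 15 mm, joined by a core cylinder of radius 73 mm and height 153 mm. The lower flange rests on z = 0 and the three cylinders share a vertical axis.


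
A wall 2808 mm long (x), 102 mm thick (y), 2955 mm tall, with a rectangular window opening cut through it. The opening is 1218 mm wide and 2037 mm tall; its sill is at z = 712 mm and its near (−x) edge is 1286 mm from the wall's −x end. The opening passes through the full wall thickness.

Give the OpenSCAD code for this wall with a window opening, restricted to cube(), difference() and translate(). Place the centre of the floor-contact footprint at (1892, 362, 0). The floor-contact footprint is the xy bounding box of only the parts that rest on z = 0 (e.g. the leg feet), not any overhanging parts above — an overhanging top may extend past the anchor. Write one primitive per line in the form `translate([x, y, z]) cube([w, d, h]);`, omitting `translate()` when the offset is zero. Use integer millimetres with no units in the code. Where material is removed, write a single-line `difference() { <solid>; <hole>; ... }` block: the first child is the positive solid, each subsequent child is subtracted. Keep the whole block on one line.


difference() { translate([488, 311, 0]) cube([2808, 102, 2955]); translate([1774, 311, 712]) cube([1218, 102, 2037]); }
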